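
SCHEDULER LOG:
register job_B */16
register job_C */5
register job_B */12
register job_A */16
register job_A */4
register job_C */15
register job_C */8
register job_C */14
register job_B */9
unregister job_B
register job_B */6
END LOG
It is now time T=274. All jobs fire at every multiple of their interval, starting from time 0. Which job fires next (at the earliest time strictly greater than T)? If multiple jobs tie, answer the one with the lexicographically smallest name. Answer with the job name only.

Op 1: register job_B */16 -> active={job_B:*/16}
Op 2: register job_C */5 -> active={job_B:*/16, job_C:*/5}
Op 3: register job_B */12 -> active={job_B:*/12, job_C:*/5}
Op 4: register job_A */16 -> active={job_A:*/16, job_B:*/12, job_C:*/5}
Op 5: register job_A */4 -> active={job_A:*/4, job_B:*/12, job_C:*/5}
Op 6: register job_C */15 -> active={job_A:*/4, job_B:*/12, job_C:*/15}
Op 7: register job_C */8 -> active={job_A:*/4, job_B:*/12, job_C:*/8}
Op 8: register job_C */14 -> active={job_A:*/4, job_B:*/12, job_C:*/14}
Op 9: register job_B */9 -> active={job_A:*/4, job_B:*/9, job_C:*/14}
Op 10: unregister job_B -> active={job_A:*/4, job_C:*/14}
Op 11: register job_B */6 -> active={job_A:*/4, job_B:*/6, job_C:*/14}
  job_A: interval 4, next fire after T=274 is 276
  job_B: interval 6, next fire after T=274 is 276
  job_C: interval 14, next fire after T=274 is 280
Earliest = 276, winner (lex tiebreak) = job_A

Answer: job_A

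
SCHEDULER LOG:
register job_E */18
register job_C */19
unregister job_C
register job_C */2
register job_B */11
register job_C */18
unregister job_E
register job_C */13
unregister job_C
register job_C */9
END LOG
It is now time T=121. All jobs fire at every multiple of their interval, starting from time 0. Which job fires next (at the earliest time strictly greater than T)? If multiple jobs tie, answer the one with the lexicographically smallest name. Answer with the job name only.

Op 1: register job_E */18 -> active={job_E:*/18}
Op 2: register job_C */19 -> active={job_C:*/19, job_E:*/18}
Op 3: unregister job_C -> active={job_E:*/18}
Op 4: register job_C */2 -> active={job_C:*/2, job_E:*/18}
Op 5: register job_B */11 -> active={job_B:*/11, job_C:*/2, job_E:*/18}
Op 6: register job_C */18 -> active={job_B:*/11, job_C:*/18, job_E:*/18}
Op 7: unregister job_E -> active={job_B:*/11, job_C:*/18}
Op 8: register job_C */13 -> active={job_B:*/11, job_C:*/13}
Op 9: unregister job_C -> active={job_B:*/11}
Op 10: register job_C */9 -> active={job_B:*/11, job_C:*/9}
  job_B: interval 11, next fire after T=121 is 132
  job_C: interval 9, next fire after T=121 is 126
Earliest = 126, winner (lex tiebreak) = job_C

Answer: job_C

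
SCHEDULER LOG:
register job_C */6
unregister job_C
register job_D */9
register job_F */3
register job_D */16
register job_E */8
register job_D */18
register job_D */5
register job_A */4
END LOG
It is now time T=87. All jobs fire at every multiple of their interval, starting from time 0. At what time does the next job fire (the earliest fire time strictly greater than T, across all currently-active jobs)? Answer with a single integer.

Op 1: register job_C */6 -> active={job_C:*/6}
Op 2: unregister job_C -> active={}
Op 3: register job_D */9 -> active={job_D:*/9}
Op 4: register job_F */3 -> active={job_D:*/9, job_F:*/3}
Op 5: register job_D */16 -> active={job_D:*/16, job_F:*/3}
Op 6: register job_E */8 -> active={job_D:*/16, job_E:*/8, job_F:*/3}
Op 7: register job_D */18 -> active={job_D:*/18, job_E:*/8, job_F:*/3}
Op 8: register job_D */5 -> active={job_D:*/5, job_E:*/8, job_F:*/3}
Op 9: register job_A */4 -> active={job_A:*/4, job_D:*/5, job_E:*/8, job_F:*/3}
  job_A: interval 4, next fire after T=87 is 88
  job_D: interval 5, next fire after T=87 is 90
  job_E: interval 8, next fire after T=87 is 88
  job_F: interval 3, next fire after T=87 is 90
Earliest fire time = 88 (job job_A)

Answer: 88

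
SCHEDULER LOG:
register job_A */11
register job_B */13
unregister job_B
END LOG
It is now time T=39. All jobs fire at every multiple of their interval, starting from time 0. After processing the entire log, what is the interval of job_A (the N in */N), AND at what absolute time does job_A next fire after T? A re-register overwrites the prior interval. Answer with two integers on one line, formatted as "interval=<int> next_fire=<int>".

Answer: interval=11 next_fire=44

Derivation:
Op 1: register job_A */11 -> active={job_A:*/11}
Op 2: register job_B */13 -> active={job_A:*/11, job_B:*/13}
Op 3: unregister job_B -> active={job_A:*/11}
Final interval of job_A = 11
Next fire of job_A after T=39: (39//11+1)*11 = 44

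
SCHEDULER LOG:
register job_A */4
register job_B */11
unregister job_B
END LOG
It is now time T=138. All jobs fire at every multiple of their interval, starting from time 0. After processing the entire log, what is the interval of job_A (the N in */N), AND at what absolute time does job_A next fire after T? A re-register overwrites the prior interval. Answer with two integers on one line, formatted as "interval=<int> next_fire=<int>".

Answer: interval=4 next_fire=140

Derivation:
Op 1: register job_A */4 -> active={job_A:*/4}
Op 2: register job_B */11 -> active={job_A:*/4, job_B:*/11}
Op 3: unregister job_B -> active={job_A:*/4}
Final interval of job_A = 4
Next fire of job_A after T=138: (138//4+1)*4 = 140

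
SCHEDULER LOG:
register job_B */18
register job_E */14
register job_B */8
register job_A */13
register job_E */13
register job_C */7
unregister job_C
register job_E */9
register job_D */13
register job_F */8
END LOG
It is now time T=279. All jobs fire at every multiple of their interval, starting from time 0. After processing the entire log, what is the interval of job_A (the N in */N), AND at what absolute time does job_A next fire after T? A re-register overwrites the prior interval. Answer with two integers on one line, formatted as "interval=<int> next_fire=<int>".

Op 1: register job_B */18 -> active={job_B:*/18}
Op 2: register job_E */14 -> active={job_B:*/18, job_E:*/14}
Op 3: register job_B */8 -> active={job_B:*/8, job_E:*/14}
Op 4: register job_A */13 -> active={job_A:*/13, job_B:*/8, job_E:*/14}
Op 5: register job_E */13 -> active={job_A:*/13, job_B:*/8, job_E:*/13}
Op 6: register job_C */7 -> active={job_A:*/13, job_B:*/8, job_C:*/7, job_E:*/13}
Op 7: unregister job_C -> active={job_A:*/13, job_B:*/8, job_E:*/13}
Op 8: register job_E */9 -> active={job_A:*/13, job_B:*/8, job_E:*/9}
Op 9: register job_D */13 -> active={job_A:*/13, job_B:*/8, job_D:*/13, job_E:*/9}
Op 10: register job_F */8 -> active={job_A:*/13, job_B:*/8, job_D:*/13, job_E:*/9, job_F:*/8}
Final interval of job_A = 13
Next fire of job_A after T=279: (279//13+1)*13 = 286

Answer: interval=13 next_fire=286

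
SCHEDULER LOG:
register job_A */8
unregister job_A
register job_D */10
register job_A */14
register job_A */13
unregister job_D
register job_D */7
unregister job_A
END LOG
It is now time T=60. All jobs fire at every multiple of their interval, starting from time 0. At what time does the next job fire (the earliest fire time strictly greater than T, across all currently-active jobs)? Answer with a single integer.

Op 1: register job_A */8 -> active={job_A:*/8}
Op 2: unregister job_A -> active={}
Op 3: register job_D */10 -> active={job_D:*/10}
Op 4: register job_A */14 -> active={job_A:*/14, job_D:*/10}
Op 5: register job_A */13 -> active={job_A:*/13, job_D:*/10}
Op 6: unregister job_D -> active={job_A:*/13}
Op 7: register job_D */7 -> active={job_A:*/13, job_D:*/7}
Op 8: unregister job_A -> active={job_D:*/7}
  job_D: interval 7, next fire after T=60 is 63
Earliest fire time = 63 (job job_D)

Answer: 63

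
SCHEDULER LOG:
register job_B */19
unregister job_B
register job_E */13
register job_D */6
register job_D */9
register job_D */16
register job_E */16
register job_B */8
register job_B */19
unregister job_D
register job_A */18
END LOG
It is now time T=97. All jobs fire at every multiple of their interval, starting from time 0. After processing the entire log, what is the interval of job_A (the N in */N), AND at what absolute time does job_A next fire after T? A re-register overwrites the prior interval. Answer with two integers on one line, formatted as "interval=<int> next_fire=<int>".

Answer: interval=18 next_fire=108

Derivation:
Op 1: register job_B */19 -> active={job_B:*/19}
Op 2: unregister job_B -> active={}
Op 3: register job_E */13 -> active={job_E:*/13}
Op 4: register job_D */6 -> active={job_D:*/6, job_E:*/13}
Op 5: register job_D */9 -> active={job_D:*/9, job_E:*/13}
Op 6: register job_D */16 -> active={job_D:*/16, job_E:*/13}
Op 7: register job_E */16 -> active={job_D:*/16, job_E:*/16}
Op 8: register job_B */8 -> active={job_B:*/8, job_D:*/16, job_E:*/16}
Op 9: register job_B */19 -> active={job_B:*/19, job_D:*/16, job_E:*/16}
Op 10: unregister job_D -> active={job_B:*/19, job_E:*/16}
Op 11: register job_A */18 -> active={job_A:*/18, job_B:*/19, job_E:*/16}
Final interval of job_A = 18
Next fire of job_A after T=97: (97//18+1)*18 = 108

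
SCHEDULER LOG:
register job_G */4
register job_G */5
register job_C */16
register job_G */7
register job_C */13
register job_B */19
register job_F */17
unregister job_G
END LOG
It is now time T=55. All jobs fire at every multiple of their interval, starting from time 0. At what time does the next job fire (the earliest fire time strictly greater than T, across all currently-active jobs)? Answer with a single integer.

Op 1: register job_G */4 -> active={job_G:*/4}
Op 2: register job_G */5 -> active={job_G:*/5}
Op 3: register job_C */16 -> active={job_C:*/16, job_G:*/5}
Op 4: register job_G */7 -> active={job_C:*/16, job_G:*/7}
Op 5: register job_C */13 -> active={job_C:*/13, job_G:*/7}
Op 6: register job_B */19 -> active={job_B:*/19, job_C:*/13, job_G:*/7}
Op 7: register job_F */17 -> active={job_B:*/19, job_C:*/13, job_F:*/17, job_G:*/7}
Op 8: unregister job_G -> active={job_B:*/19, job_C:*/13, job_F:*/17}
  job_B: interval 19, next fire after T=55 is 57
  job_C: interval 13, next fire after T=55 is 65
  job_F: interval 17, next fire after T=55 is 68
Earliest fire time = 57 (job job_B)

Answer: 57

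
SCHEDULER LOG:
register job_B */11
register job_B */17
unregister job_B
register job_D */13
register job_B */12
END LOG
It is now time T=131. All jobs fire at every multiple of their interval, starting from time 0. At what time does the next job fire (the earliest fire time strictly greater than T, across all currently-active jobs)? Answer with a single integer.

Op 1: register job_B */11 -> active={job_B:*/11}
Op 2: register job_B */17 -> active={job_B:*/17}
Op 3: unregister job_B -> active={}
Op 4: register job_D */13 -> active={job_D:*/13}
Op 5: register job_B */12 -> active={job_B:*/12, job_D:*/13}
  job_B: interval 12, next fire after T=131 is 132
  job_D: interval 13, next fire after T=131 is 143
Earliest fire time = 132 (job job_B)

Answer: 132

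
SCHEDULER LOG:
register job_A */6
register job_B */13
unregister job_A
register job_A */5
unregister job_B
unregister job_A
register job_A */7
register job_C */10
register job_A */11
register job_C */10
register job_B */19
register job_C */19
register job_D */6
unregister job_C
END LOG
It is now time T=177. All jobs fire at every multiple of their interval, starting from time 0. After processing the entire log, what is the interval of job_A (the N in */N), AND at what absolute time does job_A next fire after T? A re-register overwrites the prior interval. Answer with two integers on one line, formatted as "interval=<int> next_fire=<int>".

Op 1: register job_A */6 -> active={job_A:*/6}
Op 2: register job_B */13 -> active={job_A:*/6, job_B:*/13}
Op 3: unregister job_A -> active={job_B:*/13}
Op 4: register job_A */5 -> active={job_A:*/5, job_B:*/13}
Op 5: unregister job_B -> active={job_A:*/5}
Op 6: unregister job_A -> active={}
Op 7: register job_A */7 -> active={job_A:*/7}
Op 8: register job_C */10 -> active={job_A:*/7, job_C:*/10}
Op 9: register job_A */11 -> active={job_A:*/11, job_C:*/10}
Op 10: register job_C */10 -> active={job_A:*/11, job_C:*/10}
Op 11: register job_B */19 -> active={job_A:*/11, job_B:*/19, job_C:*/10}
Op 12: register job_C */19 -> active={job_A:*/11, job_B:*/19, job_C:*/19}
Op 13: register job_D */6 -> active={job_A:*/11, job_B:*/19, job_C:*/19, job_D:*/6}
Op 14: unregister job_C -> active={job_A:*/11, job_B:*/19, job_D:*/6}
Final interval of job_A = 11
Next fire of job_A after T=177: (177//11+1)*11 = 187

Answer: interval=11 next_fire=187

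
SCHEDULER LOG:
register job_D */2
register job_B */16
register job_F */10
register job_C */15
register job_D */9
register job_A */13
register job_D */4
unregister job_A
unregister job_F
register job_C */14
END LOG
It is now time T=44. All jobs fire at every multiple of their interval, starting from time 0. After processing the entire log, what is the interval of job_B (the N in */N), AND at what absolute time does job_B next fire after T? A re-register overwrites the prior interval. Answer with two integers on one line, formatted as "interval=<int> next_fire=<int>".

Answer: interval=16 next_fire=48

Derivation:
Op 1: register job_D */2 -> active={job_D:*/2}
Op 2: register job_B */16 -> active={job_B:*/16, job_D:*/2}
Op 3: register job_F */10 -> active={job_B:*/16, job_D:*/2, job_F:*/10}
Op 4: register job_C */15 -> active={job_B:*/16, job_C:*/15, job_D:*/2, job_F:*/10}
Op 5: register job_D */9 -> active={job_B:*/16, job_C:*/15, job_D:*/9, job_F:*/10}
Op 6: register job_A */13 -> active={job_A:*/13, job_B:*/16, job_C:*/15, job_D:*/9, job_F:*/10}
Op 7: register job_D */4 -> active={job_A:*/13, job_B:*/16, job_C:*/15, job_D:*/4, job_F:*/10}
Op 8: unregister job_A -> active={job_B:*/16, job_C:*/15, job_D:*/4, job_F:*/10}
Op 9: unregister job_F -> active={job_B:*/16, job_C:*/15, job_D:*/4}
Op 10: register job_C */14 -> active={job_B:*/16, job_C:*/14, job_D:*/4}
Final interval of job_B = 16
Next fire of job_B after T=44: (44//16+1)*16 = 48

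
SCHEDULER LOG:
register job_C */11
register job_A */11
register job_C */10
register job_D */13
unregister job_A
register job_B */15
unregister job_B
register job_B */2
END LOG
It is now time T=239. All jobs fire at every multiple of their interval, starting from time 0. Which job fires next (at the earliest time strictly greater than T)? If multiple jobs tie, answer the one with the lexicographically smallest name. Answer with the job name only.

Answer: job_B

Derivation:
Op 1: register job_C */11 -> active={job_C:*/11}
Op 2: register job_A */11 -> active={job_A:*/11, job_C:*/11}
Op 3: register job_C */10 -> active={job_A:*/11, job_C:*/10}
Op 4: register job_D */13 -> active={job_A:*/11, job_C:*/10, job_D:*/13}
Op 5: unregister job_A -> active={job_C:*/10, job_D:*/13}
Op 6: register job_B */15 -> active={job_B:*/15, job_C:*/10, job_D:*/13}
Op 7: unregister job_B -> active={job_C:*/10, job_D:*/13}
Op 8: register job_B */2 -> active={job_B:*/2, job_C:*/10, job_D:*/13}
  job_B: interval 2, next fire after T=239 is 240
  job_C: interval 10, next fire after T=239 is 240
  job_D: interval 13, next fire after T=239 is 247
Earliest = 240, winner (lex tiebreak) = job_B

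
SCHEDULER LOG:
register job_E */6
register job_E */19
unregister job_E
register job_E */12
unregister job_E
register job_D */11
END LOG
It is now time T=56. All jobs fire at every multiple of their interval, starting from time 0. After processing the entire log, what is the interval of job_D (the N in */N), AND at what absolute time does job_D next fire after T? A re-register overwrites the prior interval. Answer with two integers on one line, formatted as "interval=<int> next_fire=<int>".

Op 1: register job_E */6 -> active={job_E:*/6}
Op 2: register job_E */19 -> active={job_E:*/19}
Op 3: unregister job_E -> active={}
Op 4: register job_E */12 -> active={job_E:*/12}
Op 5: unregister job_E -> active={}
Op 6: register job_D */11 -> active={job_D:*/11}
Final interval of job_D = 11
Next fire of job_D after T=56: (56//11+1)*11 = 66

Answer: interval=11 next_fire=66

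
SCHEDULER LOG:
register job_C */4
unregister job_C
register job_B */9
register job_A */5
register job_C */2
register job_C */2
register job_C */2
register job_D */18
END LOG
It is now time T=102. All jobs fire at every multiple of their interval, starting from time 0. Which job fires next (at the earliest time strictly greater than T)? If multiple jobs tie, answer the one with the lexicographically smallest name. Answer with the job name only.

Op 1: register job_C */4 -> active={job_C:*/4}
Op 2: unregister job_C -> active={}
Op 3: register job_B */9 -> active={job_B:*/9}
Op 4: register job_A */5 -> active={job_A:*/5, job_B:*/9}
Op 5: register job_C */2 -> active={job_A:*/5, job_B:*/9, job_C:*/2}
Op 6: register job_C */2 -> active={job_A:*/5, job_B:*/9, job_C:*/2}
Op 7: register job_C */2 -> active={job_A:*/5, job_B:*/9, job_C:*/2}
Op 8: register job_D */18 -> active={job_A:*/5, job_B:*/9, job_C:*/2, job_D:*/18}
  job_A: interval 5, next fire after T=102 is 105
  job_B: interval 9, next fire after T=102 is 108
  job_C: interval 2, next fire after T=102 is 104
  job_D: interval 18, next fire after T=102 is 108
Earliest = 104, winner (lex tiebreak) = job_C

Answer: job_C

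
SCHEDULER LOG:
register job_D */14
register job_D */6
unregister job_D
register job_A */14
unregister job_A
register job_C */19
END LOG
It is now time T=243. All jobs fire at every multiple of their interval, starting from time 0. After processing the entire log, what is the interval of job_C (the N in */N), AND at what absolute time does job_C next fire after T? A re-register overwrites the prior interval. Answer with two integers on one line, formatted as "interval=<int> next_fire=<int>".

Op 1: register job_D */14 -> active={job_D:*/14}
Op 2: register job_D */6 -> active={job_D:*/6}
Op 3: unregister job_D -> active={}
Op 4: register job_A */14 -> active={job_A:*/14}
Op 5: unregister job_A -> active={}
Op 6: register job_C */19 -> active={job_C:*/19}
Final interval of job_C = 19
Next fire of job_C after T=243: (243//19+1)*19 = 247

Answer: interval=19 next_fire=247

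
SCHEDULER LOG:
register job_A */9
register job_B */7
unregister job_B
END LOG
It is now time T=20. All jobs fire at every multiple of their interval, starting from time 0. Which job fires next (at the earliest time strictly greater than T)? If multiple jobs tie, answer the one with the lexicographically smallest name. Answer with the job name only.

Answer: job_A

Derivation:
Op 1: register job_A */9 -> active={job_A:*/9}
Op 2: register job_B */7 -> active={job_A:*/9, job_B:*/7}
Op 3: unregister job_B -> active={job_A:*/9}
  job_A: interval 9, next fire after T=20 is 27
Earliest = 27, winner (lex tiebreak) = job_A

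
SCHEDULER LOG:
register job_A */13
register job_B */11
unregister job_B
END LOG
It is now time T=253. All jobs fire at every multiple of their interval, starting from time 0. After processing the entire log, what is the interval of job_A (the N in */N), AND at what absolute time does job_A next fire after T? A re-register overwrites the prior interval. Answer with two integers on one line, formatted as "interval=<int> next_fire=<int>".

Answer: interval=13 next_fire=260

Derivation:
Op 1: register job_A */13 -> active={job_A:*/13}
Op 2: register job_B */11 -> active={job_A:*/13, job_B:*/11}
Op 3: unregister job_B -> active={job_A:*/13}
Final interval of job_A = 13
Next fire of job_A after T=253: (253//13+1)*13 = 260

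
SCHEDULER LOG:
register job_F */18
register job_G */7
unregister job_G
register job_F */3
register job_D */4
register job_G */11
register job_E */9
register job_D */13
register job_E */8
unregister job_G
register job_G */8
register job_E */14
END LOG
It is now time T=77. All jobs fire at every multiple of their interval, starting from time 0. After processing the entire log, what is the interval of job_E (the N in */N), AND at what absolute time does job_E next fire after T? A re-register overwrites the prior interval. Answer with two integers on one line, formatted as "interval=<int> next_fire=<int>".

Answer: interval=14 next_fire=84

Derivation:
Op 1: register job_F */18 -> active={job_F:*/18}
Op 2: register job_G */7 -> active={job_F:*/18, job_G:*/7}
Op 3: unregister job_G -> active={job_F:*/18}
Op 4: register job_F */3 -> active={job_F:*/3}
Op 5: register job_D */4 -> active={job_D:*/4, job_F:*/3}
Op 6: register job_G */11 -> active={job_D:*/4, job_F:*/3, job_G:*/11}
Op 7: register job_E */9 -> active={job_D:*/4, job_E:*/9, job_F:*/3, job_G:*/11}
Op 8: register job_D */13 -> active={job_D:*/13, job_E:*/9, job_F:*/3, job_G:*/11}
Op 9: register job_E */8 -> active={job_D:*/13, job_E:*/8, job_F:*/3, job_G:*/11}
Op 10: unregister job_G -> active={job_D:*/13, job_E:*/8, job_F:*/3}
Op 11: register job_G */8 -> active={job_D:*/13, job_E:*/8, job_F:*/3, job_G:*/8}
Op 12: register job_E */14 -> active={job_D:*/13, job_E:*/14, job_F:*/3, job_G:*/8}
Final interval of job_E = 14
Next fire of job_E after T=77: (77//14+1)*14 = 84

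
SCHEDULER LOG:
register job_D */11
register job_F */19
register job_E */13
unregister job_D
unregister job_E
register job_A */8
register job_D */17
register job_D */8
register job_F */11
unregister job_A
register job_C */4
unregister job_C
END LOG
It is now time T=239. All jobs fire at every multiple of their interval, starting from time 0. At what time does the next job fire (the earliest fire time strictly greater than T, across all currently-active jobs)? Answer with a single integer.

Answer: 240

Derivation:
Op 1: register job_D */11 -> active={job_D:*/11}
Op 2: register job_F */19 -> active={job_D:*/11, job_F:*/19}
Op 3: register job_E */13 -> active={job_D:*/11, job_E:*/13, job_F:*/19}
Op 4: unregister job_D -> active={job_E:*/13, job_F:*/19}
Op 5: unregister job_E -> active={job_F:*/19}
Op 6: register job_A */8 -> active={job_A:*/8, job_F:*/19}
Op 7: register job_D */17 -> active={job_A:*/8, job_D:*/17, job_F:*/19}
Op 8: register job_D */8 -> active={job_A:*/8, job_D:*/8, job_F:*/19}
Op 9: register job_F */11 -> active={job_A:*/8, job_D:*/8, job_F:*/11}
Op 10: unregister job_A -> active={job_D:*/8, job_F:*/11}
Op 11: register job_C */4 -> active={job_C:*/4, job_D:*/8, job_F:*/11}
Op 12: unregister job_C -> active={job_D:*/8, job_F:*/11}
  job_D: interval 8, next fire after T=239 is 240
  job_F: interval 11, next fire after T=239 is 242
Earliest fire time = 240 (job job_D)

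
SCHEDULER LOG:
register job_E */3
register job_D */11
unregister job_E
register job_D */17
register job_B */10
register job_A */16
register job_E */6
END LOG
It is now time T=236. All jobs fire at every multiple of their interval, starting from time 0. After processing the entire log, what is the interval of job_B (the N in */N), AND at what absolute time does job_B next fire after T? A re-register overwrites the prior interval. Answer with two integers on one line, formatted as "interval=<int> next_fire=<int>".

Answer: interval=10 next_fire=240

Derivation:
Op 1: register job_E */3 -> active={job_E:*/3}
Op 2: register job_D */11 -> active={job_D:*/11, job_E:*/3}
Op 3: unregister job_E -> active={job_D:*/11}
Op 4: register job_D */17 -> active={job_D:*/17}
Op 5: register job_B */10 -> active={job_B:*/10, job_D:*/17}
Op 6: register job_A */16 -> active={job_A:*/16, job_B:*/10, job_D:*/17}
Op 7: register job_E */6 -> active={job_A:*/16, job_B:*/10, job_D:*/17, job_E:*/6}
Final interval of job_B = 10
Next fire of job_B after T=236: (236//10+1)*10 = 240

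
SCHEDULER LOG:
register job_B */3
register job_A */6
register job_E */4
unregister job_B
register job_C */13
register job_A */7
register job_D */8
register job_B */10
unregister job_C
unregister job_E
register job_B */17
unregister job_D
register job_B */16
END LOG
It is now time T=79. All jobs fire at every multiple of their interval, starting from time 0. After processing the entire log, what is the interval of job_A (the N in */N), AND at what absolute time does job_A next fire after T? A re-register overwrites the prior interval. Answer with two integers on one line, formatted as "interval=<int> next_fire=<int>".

Op 1: register job_B */3 -> active={job_B:*/3}
Op 2: register job_A */6 -> active={job_A:*/6, job_B:*/3}
Op 3: register job_E */4 -> active={job_A:*/6, job_B:*/3, job_E:*/4}
Op 4: unregister job_B -> active={job_A:*/6, job_E:*/4}
Op 5: register job_C */13 -> active={job_A:*/6, job_C:*/13, job_E:*/4}
Op 6: register job_A */7 -> active={job_A:*/7, job_C:*/13, job_E:*/4}
Op 7: register job_D */8 -> active={job_A:*/7, job_C:*/13, job_D:*/8, job_E:*/4}
Op 8: register job_B */10 -> active={job_A:*/7, job_B:*/10, job_C:*/13, job_D:*/8, job_E:*/4}
Op 9: unregister job_C -> active={job_A:*/7, job_B:*/10, job_D:*/8, job_E:*/4}
Op 10: unregister job_E -> active={job_A:*/7, job_B:*/10, job_D:*/8}
Op 11: register job_B */17 -> active={job_A:*/7, job_B:*/17, job_D:*/8}
Op 12: unregister job_D -> active={job_A:*/7, job_B:*/17}
Op 13: register job_B */16 -> active={job_A:*/7, job_B:*/16}
Final interval of job_A = 7
Next fire of job_A after T=79: (79//7+1)*7 = 84

Answer: interval=7 next_fire=84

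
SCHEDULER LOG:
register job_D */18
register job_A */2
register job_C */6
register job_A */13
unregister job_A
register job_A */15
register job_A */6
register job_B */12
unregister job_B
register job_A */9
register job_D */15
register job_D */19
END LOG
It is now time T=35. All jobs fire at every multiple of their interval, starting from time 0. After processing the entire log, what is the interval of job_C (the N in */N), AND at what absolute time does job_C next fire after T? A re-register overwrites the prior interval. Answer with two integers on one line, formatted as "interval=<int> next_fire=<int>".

Op 1: register job_D */18 -> active={job_D:*/18}
Op 2: register job_A */2 -> active={job_A:*/2, job_D:*/18}
Op 3: register job_C */6 -> active={job_A:*/2, job_C:*/6, job_D:*/18}
Op 4: register job_A */13 -> active={job_A:*/13, job_C:*/6, job_D:*/18}
Op 5: unregister job_A -> active={job_C:*/6, job_D:*/18}
Op 6: register job_A */15 -> active={job_A:*/15, job_C:*/6, job_D:*/18}
Op 7: register job_A */6 -> active={job_A:*/6, job_C:*/6, job_D:*/18}
Op 8: register job_B */12 -> active={job_A:*/6, job_B:*/12, job_C:*/6, job_D:*/18}
Op 9: unregister job_B -> active={job_A:*/6, job_C:*/6, job_D:*/18}
Op 10: register job_A */9 -> active={job_A:*/9, job_C:*/6, job_D:*/18}
Op 11: register job_D */15 -> active={job_A:*/9, job_C:*/6, job_D:*/15}
Op 12: register job_D */19 -> active={job_A:*/9, job_C:*/6, job_D:*/19}
Final interval of job_C = 6
Next fire of job_C after T=35: (35//6+1)*6 = 36

Answer: interval=6 next_fire=36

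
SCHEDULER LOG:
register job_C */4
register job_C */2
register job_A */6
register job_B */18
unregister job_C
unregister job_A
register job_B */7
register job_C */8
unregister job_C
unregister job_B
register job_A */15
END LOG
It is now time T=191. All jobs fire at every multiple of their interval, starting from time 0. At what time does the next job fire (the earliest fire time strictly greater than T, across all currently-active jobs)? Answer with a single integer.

Answer: 195

Derivation:
Op 1: register job_C */4 -> active={job_C:*/4}
Op 2: register job_C */2 -> active={job_C:*/2}
Op 3: register job_A */6 -> active={job_A:*/6, job_C:*/2}
Op 4: register job_B */18 -> active={job_A:*/6, job_B:*/18, job_C:*/2}
Op 5: unregister job_C -> active={job_A:*/6, job_B:*/18}
Op 6: unregister job_A -> active={job_B:*/18}
Op 7: register job_B */7 -> active={job_B:*/7}
Op 8: register job_C */8 -> active={job_B:*/7, job_C:*/8}
Op 9: unregister job_C -> active={job_B:*/7}
Op 10: unregister job_B -> active={}
Op 11: register job_A */15 -> active={job_A:*/15}
  job_A: interval 15, next fire after T=191 is 195
Earliest fire time = 195 (job job_A)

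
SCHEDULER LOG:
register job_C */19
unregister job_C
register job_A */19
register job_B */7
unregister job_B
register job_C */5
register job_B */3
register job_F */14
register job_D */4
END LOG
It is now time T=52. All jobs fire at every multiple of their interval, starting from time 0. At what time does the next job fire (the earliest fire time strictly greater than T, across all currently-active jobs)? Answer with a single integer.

Op 1: register job_C */19 -> active={job_C:*/19}
Op 2: unregister job_C -> active={}
Op 3: register job_A */19 -> active={job_A:*/19}
Op 4: register job_B */7 -> active={job_A:*/19, job_B:*/7}
Op 5: unregister job_B -> active={job_A:*/19}
Op 6: register job_C */5 -> active={job_A:*/19, job_C:*/5}
Op 7: register job_B */3 -> active={job_A:*/19, job_B:*/3, job_C:*/5}
Op 8: register job_F */14 -> active={job_A:*/19, job_B:*/3, job_C:*/5, job_F:*/14}
Op 9: register job_D */4 -> active={job_A:*/19, job_B:*/3, job_C:*/5, job_D:*/4, job_F:*/14}
  job_A: interval 19, next fire after T=52 is 57
  job_B: interval 3, next fire after T=52 is 54
  job_C: interval 5, next fire after T=52 is 55
  job_D: interval 4, next fire after T=52 is 56
  job_F: interval 14, next fire after T=52 is 56
Earliest fire time = 54 (job job_B)

Answer: 54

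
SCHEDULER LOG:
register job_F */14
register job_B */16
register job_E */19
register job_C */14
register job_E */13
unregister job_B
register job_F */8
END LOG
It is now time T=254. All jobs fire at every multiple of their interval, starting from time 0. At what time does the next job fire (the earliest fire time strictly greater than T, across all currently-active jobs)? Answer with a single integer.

Answer: 256

Derivation:
Op 1: register job_F */14 -> active={job_F:*/14}
Op 2: register job_B */16 -> active={job_B:*/16, job_F:*/14}
Op 3: register job_E */19 -> active={job_B:*/16, job_E:*/19, job_F:*/14}
Op 4: register job_C */14 -> active={job_B:*/16, job_C:*/14, job_E:*/19, job_F:*/14}
Op 5: register job_E */13 -> active={job_B:*/16, job_C:*/14, job_E:*/13, job_F:*/14}
Op 6: unregister job_B -> active={job_C:*/14, job_E:*/13, job_F:*/14}
Op 7: register job_F */8 -> active={job_C:*/14, job_E:*/13, job_F:*/8}
  job_C: interval 14, next fire after T=254 is 266
  job_E: interval 13, next fire after T=254 is 260
  job_F: interval 8, next fire after T=254 is 256
Earliest fire time = 256 (job job_F)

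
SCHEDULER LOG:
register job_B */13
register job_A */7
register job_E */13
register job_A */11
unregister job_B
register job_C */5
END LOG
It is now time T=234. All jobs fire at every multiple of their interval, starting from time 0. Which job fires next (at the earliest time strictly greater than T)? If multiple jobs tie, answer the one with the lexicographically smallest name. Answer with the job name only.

Op 1: register job_B */13 -> active={job_B:*/13}
Op 2: register job_A */7 -> active={job_A:*/7, job_B:*/13}
Op 3: register job_E */13 -> active={job_A:*/7, job_B:*/13, job_E:*/13}
Op 4: register job_A */11 -> active={job_A:*/11, job_B:*/13, job_E:*/13}
Op 5: unregister job_B -> active={job_A:*/11, job_E:*/13}
Op 6: register job_C */5 -> active={job_A:*/11, job_C:*/5, job_E:*/13}
  job_A: interval 11, next fire after T=234 is 242
  job_C: interval 5, next fire after T=234 is 235
  job_E: interval 13, next fire after T=234 is 247
Earliest = 235, winner (lex tiebreak) = job_C

Answer: job_C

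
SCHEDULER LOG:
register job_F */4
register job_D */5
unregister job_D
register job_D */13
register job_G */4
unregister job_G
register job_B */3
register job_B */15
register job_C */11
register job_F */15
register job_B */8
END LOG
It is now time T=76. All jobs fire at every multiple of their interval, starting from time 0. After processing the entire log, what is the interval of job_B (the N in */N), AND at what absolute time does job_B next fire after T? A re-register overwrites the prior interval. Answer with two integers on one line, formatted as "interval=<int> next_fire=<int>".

Answer: interval=8 next_fire=80

Derivation:
Op 1: register job_F */4 -> active={job_F:*/4}
Op 2: register job_D */5 -> active={job_D:*/5, job_F:*/4}
Op 3: unregister job_D -> active={job_F:*/4}
Op 4: register job_D */13 -> active={job_D:*/13, job_F:*/4}
Op 5: register job_G */4 -> active={job_D:*/13, job_F:*/4, job_G:*/4}
Op 6: unregister job_G -> active={job_D:*/13, job_F:*/4}
Op 7: register job_B */3 -> active={job_B:*/3, job_D:*/13, job_F:*/4}
Op 8: register job_B */15 -> active={job_B:*/15, job_D:*/13, job_F:*/4}
Op 9: register job_C */11 -> active={job_B:*/15, job_C:*/11, job_D:*/13, job_F:*/4}
Op 10: register job_F */15 -> active={job_B:*/15, job_C:*/11, job_D:*/13, job_F:*/15}
Op 11: register job_B */8 -> active={job_B:*/8, job_C:*/11, job_D:*/13, job_F:*/15}
Final interval of job_B = 8
Next fire of job_B after T=76: (76//8+1)*8 = 80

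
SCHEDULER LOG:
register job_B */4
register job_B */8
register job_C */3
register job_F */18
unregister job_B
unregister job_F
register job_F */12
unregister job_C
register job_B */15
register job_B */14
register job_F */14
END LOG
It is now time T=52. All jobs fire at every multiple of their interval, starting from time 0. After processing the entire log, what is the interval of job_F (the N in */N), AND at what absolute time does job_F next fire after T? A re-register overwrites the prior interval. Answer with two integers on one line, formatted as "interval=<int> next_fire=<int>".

Op 1: register job_B */4 -> active={job_B:*/4}
Op 2: register job_B */8 -> active={job_B:*/8}
Op 3: register job_C */3 -> active={job_B:*/8, job_C:*/3}
Op 4: register job_F */18 -> active={job_B:*/8, job_C:*/3, job_F:*/18}
Op 5: unregister job_B -> active={job_C:*/3, job_F:*/18}
Op 6: unregister job_F -> active={job_C:*/3}
Op 7: register job_F */12 -> active={job_C:*/3, job_F:*/12}
Op 8: unregister job_C -> active={job_F:*/12}
Op 9: register job_B */15 -> active={job_B:*/15, job_F:*/12}
Op 10: register job_B */14 -> active={job_B:*/14, job_F:*/12}
Op 11: register job_F */14 -> active={job_B:*/14, job_F:*/14}
Final interval of job_F = 14
Next fire of job_F after T=52: (52//14+1)*14 = 56

Answer: interval=14 next_fire=56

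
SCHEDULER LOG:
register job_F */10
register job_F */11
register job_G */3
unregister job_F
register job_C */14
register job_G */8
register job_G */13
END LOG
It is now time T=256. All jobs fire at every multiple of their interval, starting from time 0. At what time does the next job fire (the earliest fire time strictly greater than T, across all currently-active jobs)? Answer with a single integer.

Answer: 260

Derivation:
Op 1: register job_F */10 -> active={job_F:*/10}
Op 2: register job_F */11 -> active={job_F:*/11}
Op 3: register job_G */3 -> active={job_F:*/11, job_G:*/3}
Op 4: unregister job_F -> active={job_G:*/3}
Op 5: register job_C */14 -> active={job_C:*/14, job_G:*/3}
Op 6: register job_G */8 -> active={job_C:*/14, job_G:*/8}
Op 7: register job_G */13 -> active={job_C:*/14, job_G:*/13}
  job_C: interval 14, next fire after T=256 is 266
  job_G: interval 13, next fire after T=256 is 260
Earliest fire time = 260 (job job_G)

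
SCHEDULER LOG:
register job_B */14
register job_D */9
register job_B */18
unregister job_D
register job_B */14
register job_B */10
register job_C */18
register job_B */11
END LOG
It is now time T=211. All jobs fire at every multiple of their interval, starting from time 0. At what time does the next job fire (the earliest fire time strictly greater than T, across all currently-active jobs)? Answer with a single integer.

Answer: 216

Derivation:
Op 1: register job_B */14 -> active={job_B:*/14}
Op 2: register job_D */9 -> active={job_B:*/14, job_D:*/9}
Op 3: register job_B */18 -> active={job_B:*/18, job_D:*/9}
Op 4: unregister job_D -> active={job_B:*/18}
Op 5: register job_B */14 -> active={job_B:*/14}
Op 6: register job_B */10 -> active={job_B:*/10}
Op 7: register job_C */18 -> active={job_B:*/10, job_C:*/18}
Op 8: register job_B */11 -> active={job_B:*/11, job_C:*/18}
  job_B: interval 11, next fire after T=211 is 220
  job_C: interval 18, next fire after T=211 is 216
Earliest fire time = 216 (job job_C)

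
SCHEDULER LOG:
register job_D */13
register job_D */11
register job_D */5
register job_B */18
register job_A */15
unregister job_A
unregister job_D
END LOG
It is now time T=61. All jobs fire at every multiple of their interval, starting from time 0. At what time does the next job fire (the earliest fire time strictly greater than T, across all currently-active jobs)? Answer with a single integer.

Op 1: register job_D */13 -> active={job_D:*/13}
Op 2: register job_D */11 -> active={job_D:*/11}
Op 3: register job_D */5 -> active={job_D:*/5}
Op 4: register job_B */18 -> active={job_B:*/18, job_D:*/5}
Op 5: register job_A */15 -> active={job_A:*/15, job_B:*/18, job_D:*/5}
Op 6: unregister job_A -> active={job_B:*/18, job_D:*/5}
Op 7: unregister job_D -> active={job_B:*/18}
  job_B: interval 18, next fire after T=61 is 72
Earliest fire time = 72 (job job_B)

Answer: 72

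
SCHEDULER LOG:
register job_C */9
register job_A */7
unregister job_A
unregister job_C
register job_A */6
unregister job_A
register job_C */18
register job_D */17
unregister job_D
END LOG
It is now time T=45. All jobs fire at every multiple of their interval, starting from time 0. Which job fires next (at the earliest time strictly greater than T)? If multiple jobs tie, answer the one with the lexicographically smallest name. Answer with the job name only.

Answer: job_C

Derivation:
Op 1: register job_C */9 -> active={job_C:*/9}
Op 2: register job_A */7 -> active={job_A:*/7, job_C:*/9}
Op 3: unregister job_A -> active={job_C:*/9}
Op 4: unregister job_C -> active={}
Op 5: register job_A */6 -> active={job_A:*/6}
Op 6: unregister job_A -> active={}
Op 7: register job_C */18 -> active={job_C:*/18}
Op 8: register job_D */17 -> active={job_C:*/18, job_D:*/17}
Op 9: unregister job_D -> active={job_C:*/18}
  job_C: interval 18, next fire after T=45 is 54
Earliest = 54, winner (lex tiebreak) = job_C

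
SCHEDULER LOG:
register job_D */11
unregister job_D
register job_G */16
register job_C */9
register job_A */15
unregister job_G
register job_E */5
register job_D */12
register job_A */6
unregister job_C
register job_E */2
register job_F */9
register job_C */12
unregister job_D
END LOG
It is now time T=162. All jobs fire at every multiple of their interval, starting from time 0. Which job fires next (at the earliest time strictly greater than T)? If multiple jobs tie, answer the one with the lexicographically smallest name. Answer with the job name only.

Op 1: register job_D */11 -> active={job_D:*/11}
Op 2: unregister job_D -> active={}
Op 3: register job_G */16 -> active={job_G:*/16}
Op 4: register job_C */9 -> active={job_C:*/9, job_G:*/16}
Op 5: register job_A */15 -> active={job_A:*/15, job_C:*/9, job_G:*/16}
Op 6: unregister job_G -> active={job_A:*/15, job_C:*/9}
Op 7: register job_E */5 -> active={job_A:*/15, job_C:*/9, job_E:*/5}
Op 8: register job_D */12 -> active={job_A:*/15, job_C:*/9, job_D:*/12, job_E:*/5}
Op 9: register job_A */6 -> active={job_A:*/6, job_C:*/9, job_D:*/12, job_E:*/5}
Op 10: unregister job_C -> active={job_A:*/6, job_D:*/12, job_E:*/5}
Op 11: register job_E */2 -> active={job_A:*/6, job_D:*/12, job_E:*/2}
Op 12: register job_F */9 -> active={job_A:*/6, job_D:*/12, job_E:*/2, job_F:*/9}
Op 13: register job_C */12 -> active={job_A:*/6, job_C:*/12, job_D:*/12, job_E:*/2, job_F:*/9}
Op 14: unregister job_D -> active={job_A:*/6, job_C:*/12, job_E:*/2, job_F:*/9}
  job_A: interval 6, next fire after T=162 is 168
  job_C: interval 12, next fire after T=162 is 168
  job_E: interval 2, next fire after T=162 is 164
  job_F: interval 9, next fire after T=162 is 171
Earliest = 164, winner (lex tiebreak) = job_E

Answer: job_E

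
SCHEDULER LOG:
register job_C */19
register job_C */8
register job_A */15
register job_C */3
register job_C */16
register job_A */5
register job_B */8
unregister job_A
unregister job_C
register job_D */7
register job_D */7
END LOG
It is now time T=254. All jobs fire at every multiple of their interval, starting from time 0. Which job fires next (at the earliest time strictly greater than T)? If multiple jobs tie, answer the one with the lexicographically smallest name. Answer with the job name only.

Answer: job_B

Derivation:
Op 1: register job_C */19 -> active={job_C:*/19}
Op 2: register job_C */8 -> active={job_C:*/8}
Op 3: register job_A */15 -> active={job_A:*/15, job_C:*/8}
Op 4: register job_C */3 -> active={job_A:*/15, job_C:*/3}
Op 5: register job_C */16 -> active={job_A:*/15, job_C:*/16}
Op 6: register job_A */5 -> active={job_A:*/5, job_C:*/16}
Op 7: register job_B */8 -> active={job_A:*/5, job_B:*/8, job_C:*/16}
Op 8: unregister job_A -> active={job_B:*/8, job_C:*/16}
Op 9: unregister job_C -> active={job_B:*/8}
Op 10: register job_D */7 -> active={job_B:*/8, job_D:*/7}
Op 11: register job_D */7 -> active={job_B:*/8, job_D:*/7}
  job_B: interval 8, next fire after T=254 is 256
  job_D: interval 7, next fire after T=254 is 259
Earliest = 256, winner (lex tiebreak) = job_B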